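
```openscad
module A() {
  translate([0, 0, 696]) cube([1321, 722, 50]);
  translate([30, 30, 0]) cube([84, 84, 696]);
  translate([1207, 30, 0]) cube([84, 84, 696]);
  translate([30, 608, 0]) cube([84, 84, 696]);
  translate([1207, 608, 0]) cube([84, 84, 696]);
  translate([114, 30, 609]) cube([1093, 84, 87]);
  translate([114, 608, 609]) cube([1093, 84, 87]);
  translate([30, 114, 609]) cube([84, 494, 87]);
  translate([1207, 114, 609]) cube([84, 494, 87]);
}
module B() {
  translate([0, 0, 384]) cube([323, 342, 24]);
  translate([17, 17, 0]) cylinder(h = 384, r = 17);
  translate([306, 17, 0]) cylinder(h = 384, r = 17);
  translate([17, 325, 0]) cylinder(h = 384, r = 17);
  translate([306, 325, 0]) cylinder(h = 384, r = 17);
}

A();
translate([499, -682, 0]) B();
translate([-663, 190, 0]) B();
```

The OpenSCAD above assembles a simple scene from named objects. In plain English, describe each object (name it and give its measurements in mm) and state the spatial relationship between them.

A is a rectangular dining table. The top is 1321×722×50 mm with its upper surface at z = 746 mm. It stands on four 84×84 mm square legs, each inset 30 mm from the nearest pair of top edges, running from the floor to the underside of the top. Four apron rails, 84 mm thick and 87 mm tall, run between adjacent legs with their top edges flush with the underside of the top and their outer faces flush with the legs' outer faces.

B is a four-legged stool. The seat is 323×342 mm, 24 mm thick, top at z = 408 mm. It stands on four round legs, each 34 mm in diameter, from z = 0 to the seat underside, each leg's axis is inset half a diameter from the nearest pair of seat edges (so the leg's bounding box is flush with the corner).

Two stools sit around the table at the −y, −x sides.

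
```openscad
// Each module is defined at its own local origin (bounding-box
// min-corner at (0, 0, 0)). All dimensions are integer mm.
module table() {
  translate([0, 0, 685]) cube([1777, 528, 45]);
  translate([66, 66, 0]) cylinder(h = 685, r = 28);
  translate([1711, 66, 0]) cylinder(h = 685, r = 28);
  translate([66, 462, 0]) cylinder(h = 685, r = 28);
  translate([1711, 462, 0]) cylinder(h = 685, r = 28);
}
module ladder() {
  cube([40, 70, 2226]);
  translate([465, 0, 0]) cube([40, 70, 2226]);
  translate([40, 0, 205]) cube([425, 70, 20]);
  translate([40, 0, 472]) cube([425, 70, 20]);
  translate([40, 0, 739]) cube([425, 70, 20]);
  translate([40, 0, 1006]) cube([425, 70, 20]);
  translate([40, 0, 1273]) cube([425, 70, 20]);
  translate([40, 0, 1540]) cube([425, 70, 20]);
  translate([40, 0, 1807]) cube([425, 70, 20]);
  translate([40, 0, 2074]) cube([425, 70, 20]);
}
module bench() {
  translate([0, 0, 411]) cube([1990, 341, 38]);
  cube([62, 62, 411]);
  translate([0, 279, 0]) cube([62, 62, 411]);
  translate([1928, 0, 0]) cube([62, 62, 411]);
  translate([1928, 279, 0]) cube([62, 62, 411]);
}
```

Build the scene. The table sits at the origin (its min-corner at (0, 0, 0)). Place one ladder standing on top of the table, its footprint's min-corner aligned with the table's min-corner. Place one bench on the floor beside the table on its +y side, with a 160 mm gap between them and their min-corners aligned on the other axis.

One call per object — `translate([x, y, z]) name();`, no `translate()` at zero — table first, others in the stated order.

table();
translate([0, 0, 730]) ladder();
translate([0, 688, 0]) bench();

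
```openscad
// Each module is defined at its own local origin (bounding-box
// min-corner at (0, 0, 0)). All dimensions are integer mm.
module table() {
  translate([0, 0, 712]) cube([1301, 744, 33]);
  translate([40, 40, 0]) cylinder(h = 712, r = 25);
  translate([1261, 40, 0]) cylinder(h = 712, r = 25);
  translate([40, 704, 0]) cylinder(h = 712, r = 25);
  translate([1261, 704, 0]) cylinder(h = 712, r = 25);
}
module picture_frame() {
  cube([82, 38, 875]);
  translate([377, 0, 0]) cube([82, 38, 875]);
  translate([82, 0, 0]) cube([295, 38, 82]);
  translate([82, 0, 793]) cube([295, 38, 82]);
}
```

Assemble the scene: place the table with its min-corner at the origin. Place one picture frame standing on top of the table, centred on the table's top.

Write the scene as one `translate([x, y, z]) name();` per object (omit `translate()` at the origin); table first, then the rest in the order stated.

table();
translate([421, 353, 745]) picture_frame();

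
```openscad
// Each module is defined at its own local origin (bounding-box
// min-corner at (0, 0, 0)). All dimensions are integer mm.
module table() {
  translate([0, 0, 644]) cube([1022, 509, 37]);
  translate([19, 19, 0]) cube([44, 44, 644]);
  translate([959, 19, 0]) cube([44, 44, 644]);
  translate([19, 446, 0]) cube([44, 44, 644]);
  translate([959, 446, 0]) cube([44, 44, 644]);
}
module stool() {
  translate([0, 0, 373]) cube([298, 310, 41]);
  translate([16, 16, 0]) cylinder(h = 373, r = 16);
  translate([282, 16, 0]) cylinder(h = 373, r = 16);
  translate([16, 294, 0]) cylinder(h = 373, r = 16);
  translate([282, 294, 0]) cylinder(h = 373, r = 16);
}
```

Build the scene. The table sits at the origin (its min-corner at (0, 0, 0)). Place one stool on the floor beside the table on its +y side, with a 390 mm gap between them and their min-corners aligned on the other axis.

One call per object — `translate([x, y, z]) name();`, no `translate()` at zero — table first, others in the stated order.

table();
translate([0, 899, 0]) stool();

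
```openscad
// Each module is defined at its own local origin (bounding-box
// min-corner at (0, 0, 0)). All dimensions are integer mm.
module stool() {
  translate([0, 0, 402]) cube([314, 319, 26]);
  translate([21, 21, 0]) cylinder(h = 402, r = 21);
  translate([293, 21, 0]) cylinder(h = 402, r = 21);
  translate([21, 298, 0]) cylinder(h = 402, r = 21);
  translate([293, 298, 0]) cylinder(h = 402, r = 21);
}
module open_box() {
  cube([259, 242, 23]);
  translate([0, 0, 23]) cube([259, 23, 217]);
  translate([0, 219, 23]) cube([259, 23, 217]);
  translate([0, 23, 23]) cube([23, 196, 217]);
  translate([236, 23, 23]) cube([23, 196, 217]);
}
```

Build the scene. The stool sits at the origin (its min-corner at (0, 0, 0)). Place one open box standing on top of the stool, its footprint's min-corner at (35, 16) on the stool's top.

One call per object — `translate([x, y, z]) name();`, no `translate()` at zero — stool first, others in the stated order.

stool();
translate([35, 16, 428]) open_box();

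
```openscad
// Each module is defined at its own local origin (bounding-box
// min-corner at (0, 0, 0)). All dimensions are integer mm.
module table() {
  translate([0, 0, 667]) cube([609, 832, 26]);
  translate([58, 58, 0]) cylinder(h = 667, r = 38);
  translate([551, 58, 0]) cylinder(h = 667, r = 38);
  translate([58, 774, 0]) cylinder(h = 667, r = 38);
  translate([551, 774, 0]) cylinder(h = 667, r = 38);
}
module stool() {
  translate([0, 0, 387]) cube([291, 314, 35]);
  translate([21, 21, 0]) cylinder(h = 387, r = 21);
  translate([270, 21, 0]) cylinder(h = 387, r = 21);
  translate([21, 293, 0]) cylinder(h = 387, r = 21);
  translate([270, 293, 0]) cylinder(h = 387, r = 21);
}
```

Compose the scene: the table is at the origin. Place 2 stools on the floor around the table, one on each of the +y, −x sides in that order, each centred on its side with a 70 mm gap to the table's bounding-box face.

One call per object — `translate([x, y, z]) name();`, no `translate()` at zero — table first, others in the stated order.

table();
translate([159, 902, 0]) stool();
translate([-361, 259, 0]) stool();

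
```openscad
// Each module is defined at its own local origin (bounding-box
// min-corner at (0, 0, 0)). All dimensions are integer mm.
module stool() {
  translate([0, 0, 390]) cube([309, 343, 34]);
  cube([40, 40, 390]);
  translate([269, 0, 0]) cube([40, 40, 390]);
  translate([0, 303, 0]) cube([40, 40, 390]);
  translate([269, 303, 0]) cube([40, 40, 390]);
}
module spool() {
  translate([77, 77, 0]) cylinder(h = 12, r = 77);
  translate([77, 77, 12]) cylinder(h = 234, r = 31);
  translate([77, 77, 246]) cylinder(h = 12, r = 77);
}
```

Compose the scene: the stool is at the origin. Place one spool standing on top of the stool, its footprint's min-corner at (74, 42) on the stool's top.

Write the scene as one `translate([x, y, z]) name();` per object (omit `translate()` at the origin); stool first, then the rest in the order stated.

stool();
translate([74, 42, 424]) spool();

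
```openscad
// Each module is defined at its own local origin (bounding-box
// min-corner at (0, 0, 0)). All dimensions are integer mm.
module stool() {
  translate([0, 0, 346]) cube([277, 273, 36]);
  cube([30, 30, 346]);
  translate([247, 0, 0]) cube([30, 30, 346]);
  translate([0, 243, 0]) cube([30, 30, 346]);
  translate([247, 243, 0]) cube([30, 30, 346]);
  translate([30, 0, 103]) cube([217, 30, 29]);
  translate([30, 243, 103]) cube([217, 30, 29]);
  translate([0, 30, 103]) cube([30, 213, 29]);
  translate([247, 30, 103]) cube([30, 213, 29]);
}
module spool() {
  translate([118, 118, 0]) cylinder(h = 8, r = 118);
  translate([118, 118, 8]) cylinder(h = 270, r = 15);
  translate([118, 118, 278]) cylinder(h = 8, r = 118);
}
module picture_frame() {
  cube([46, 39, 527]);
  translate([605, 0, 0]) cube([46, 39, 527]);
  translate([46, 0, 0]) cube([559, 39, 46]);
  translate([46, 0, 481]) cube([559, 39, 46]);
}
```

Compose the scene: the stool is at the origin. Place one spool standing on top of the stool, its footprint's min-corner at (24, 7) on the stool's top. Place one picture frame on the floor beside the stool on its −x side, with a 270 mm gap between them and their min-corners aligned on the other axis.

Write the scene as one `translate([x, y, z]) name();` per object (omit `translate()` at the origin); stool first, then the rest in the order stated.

stool();
translate([24, 7, 382]) spool();
translate([-921, 0, 0]) picture_frame();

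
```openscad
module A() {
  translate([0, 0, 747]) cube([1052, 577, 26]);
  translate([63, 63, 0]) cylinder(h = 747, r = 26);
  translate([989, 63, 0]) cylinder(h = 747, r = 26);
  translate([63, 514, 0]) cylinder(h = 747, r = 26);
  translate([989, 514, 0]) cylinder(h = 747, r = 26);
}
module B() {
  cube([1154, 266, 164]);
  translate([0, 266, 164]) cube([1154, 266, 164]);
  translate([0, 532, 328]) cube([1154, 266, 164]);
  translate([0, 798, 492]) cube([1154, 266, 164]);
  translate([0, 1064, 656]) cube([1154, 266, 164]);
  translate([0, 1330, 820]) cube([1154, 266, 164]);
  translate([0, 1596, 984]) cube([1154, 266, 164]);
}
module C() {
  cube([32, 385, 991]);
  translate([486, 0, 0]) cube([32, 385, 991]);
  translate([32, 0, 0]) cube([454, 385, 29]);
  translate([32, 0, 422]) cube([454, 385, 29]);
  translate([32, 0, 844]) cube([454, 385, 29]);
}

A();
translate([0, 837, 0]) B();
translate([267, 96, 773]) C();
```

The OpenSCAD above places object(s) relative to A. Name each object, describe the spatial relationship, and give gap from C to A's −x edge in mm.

The bookshelf's min-x is at 267; the table's min-x is 0; gap = 267 mm.

A is a table. B is a staircase. C is a bookshelf. The staircase is on the floor beside the table on its +y side. The bookshelf is on top of the table, centred. The gap from the bookshelf to the table's −x edge is 267 mm.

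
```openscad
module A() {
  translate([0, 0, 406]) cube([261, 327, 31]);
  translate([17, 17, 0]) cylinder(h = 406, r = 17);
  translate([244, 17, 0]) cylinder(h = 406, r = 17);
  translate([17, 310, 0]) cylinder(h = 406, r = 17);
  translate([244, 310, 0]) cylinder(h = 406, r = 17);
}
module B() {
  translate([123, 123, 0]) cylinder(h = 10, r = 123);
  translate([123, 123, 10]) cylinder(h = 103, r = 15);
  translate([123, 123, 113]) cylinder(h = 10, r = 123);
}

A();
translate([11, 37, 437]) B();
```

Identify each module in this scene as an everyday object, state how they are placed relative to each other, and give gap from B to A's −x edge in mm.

The spool's min-x is at 11; the stool's min-x is 0; gap = 11 mm.

A is a stool. B is a spool. The spool is on top of the stool. The gap from the spool to the stool's −x edge is 11 mm.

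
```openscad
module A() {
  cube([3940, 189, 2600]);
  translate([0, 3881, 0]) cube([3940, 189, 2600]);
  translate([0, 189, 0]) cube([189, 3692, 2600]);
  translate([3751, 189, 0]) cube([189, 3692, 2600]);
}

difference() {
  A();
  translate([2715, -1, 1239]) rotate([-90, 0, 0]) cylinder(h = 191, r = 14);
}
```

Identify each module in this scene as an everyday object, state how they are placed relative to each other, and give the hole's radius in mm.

A is a house frame. The house frame has a circular hole through its front wall. The hole's radius is 14 mm.

The subtracted cylinder has r = 14 mm.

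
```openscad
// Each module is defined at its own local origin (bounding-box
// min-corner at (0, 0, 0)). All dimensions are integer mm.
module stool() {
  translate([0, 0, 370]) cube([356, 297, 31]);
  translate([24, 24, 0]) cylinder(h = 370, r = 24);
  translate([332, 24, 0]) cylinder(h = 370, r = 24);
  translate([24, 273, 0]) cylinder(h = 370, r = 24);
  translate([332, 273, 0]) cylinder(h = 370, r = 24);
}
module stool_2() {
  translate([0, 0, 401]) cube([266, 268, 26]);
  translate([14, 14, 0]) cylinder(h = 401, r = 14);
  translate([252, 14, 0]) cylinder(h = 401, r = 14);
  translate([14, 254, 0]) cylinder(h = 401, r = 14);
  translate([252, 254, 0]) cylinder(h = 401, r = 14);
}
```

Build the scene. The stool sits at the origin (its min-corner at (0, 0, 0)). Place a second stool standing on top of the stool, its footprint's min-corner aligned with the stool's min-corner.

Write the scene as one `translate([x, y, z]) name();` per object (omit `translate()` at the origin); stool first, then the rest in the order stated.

stool();
translate([0, 0, 401]) stool_2();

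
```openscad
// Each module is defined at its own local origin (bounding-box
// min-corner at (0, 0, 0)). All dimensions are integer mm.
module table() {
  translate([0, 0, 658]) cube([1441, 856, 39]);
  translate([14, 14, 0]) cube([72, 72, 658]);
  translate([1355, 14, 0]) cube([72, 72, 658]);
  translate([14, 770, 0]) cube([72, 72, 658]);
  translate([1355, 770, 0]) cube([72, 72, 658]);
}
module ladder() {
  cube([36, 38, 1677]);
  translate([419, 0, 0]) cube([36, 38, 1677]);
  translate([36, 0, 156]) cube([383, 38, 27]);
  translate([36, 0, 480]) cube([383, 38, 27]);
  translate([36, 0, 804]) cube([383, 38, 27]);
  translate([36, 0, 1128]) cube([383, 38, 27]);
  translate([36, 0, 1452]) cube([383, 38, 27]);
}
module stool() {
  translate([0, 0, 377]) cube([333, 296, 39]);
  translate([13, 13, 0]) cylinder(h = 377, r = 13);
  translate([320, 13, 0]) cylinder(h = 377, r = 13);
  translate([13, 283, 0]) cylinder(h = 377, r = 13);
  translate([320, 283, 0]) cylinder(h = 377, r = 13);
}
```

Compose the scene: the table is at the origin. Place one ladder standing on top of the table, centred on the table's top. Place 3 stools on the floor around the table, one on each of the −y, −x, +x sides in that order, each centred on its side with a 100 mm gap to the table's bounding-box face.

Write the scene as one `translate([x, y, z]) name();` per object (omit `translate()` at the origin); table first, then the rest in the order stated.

table();
translate([493, 409, 697]) ladder();
translate([554, -396, 0]) stool();
translate([-433, 280, 0]) stool();
translate([1541, 280, 0]) stool();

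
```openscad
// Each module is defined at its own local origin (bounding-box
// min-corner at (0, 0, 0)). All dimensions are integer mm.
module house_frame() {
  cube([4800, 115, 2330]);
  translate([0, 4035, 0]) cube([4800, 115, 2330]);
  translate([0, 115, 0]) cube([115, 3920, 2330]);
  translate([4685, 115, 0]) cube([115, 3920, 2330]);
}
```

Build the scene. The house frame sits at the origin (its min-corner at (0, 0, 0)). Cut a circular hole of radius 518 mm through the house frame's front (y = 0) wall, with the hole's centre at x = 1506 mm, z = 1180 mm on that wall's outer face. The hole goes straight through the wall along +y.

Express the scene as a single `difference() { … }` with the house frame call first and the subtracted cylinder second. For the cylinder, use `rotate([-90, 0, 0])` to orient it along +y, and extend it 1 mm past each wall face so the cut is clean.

difference() {
  house_frame();
  translate([1506, -1, 1180]) rotate([-90, 0, 0]) cylinder(h = 117, r = 518);
}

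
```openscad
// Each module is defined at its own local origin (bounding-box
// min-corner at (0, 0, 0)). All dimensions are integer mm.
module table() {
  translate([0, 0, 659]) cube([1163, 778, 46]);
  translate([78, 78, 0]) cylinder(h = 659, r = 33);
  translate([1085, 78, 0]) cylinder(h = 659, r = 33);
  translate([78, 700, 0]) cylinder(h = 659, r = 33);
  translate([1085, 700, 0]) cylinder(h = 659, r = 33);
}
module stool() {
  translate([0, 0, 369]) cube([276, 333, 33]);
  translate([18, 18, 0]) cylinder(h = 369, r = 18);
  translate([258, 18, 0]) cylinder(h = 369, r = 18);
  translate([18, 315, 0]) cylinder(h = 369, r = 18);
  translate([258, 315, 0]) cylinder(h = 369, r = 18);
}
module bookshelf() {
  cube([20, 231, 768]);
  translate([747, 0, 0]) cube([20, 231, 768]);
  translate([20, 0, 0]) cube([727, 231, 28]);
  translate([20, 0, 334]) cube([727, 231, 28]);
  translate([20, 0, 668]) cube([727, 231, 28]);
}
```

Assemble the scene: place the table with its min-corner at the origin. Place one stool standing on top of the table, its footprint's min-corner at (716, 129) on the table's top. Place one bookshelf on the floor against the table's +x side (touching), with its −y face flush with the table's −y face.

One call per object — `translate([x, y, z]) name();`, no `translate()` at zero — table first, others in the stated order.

table();
translate([716, 129, 705]) stool();
translate([1163, 0, 0]) bookshelf();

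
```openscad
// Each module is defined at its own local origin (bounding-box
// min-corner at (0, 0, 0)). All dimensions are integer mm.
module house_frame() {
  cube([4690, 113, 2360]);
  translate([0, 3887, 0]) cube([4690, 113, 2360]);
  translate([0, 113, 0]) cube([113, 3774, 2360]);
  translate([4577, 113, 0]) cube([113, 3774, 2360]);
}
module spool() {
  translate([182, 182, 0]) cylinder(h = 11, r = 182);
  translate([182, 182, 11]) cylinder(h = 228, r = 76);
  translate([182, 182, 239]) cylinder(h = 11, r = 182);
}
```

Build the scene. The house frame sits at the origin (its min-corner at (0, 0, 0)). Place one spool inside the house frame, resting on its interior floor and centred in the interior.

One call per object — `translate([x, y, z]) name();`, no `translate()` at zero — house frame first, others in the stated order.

house_frame();
translate([2163, 1818, 0]) spool();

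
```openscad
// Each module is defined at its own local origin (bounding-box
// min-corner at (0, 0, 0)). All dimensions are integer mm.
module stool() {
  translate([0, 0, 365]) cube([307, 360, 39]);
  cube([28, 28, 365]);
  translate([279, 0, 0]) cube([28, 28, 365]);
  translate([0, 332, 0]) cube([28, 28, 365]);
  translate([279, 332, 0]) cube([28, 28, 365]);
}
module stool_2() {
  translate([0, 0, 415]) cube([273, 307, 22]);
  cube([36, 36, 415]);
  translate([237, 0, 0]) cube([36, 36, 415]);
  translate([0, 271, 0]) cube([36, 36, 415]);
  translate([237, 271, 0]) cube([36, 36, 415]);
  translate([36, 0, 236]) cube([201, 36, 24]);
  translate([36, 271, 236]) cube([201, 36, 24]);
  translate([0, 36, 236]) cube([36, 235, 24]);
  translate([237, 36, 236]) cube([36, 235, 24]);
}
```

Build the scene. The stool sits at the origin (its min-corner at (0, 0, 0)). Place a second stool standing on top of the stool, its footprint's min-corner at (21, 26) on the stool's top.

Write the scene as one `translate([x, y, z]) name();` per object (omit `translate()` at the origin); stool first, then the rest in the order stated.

stool();
translate([21, 26, 404]) stool_2();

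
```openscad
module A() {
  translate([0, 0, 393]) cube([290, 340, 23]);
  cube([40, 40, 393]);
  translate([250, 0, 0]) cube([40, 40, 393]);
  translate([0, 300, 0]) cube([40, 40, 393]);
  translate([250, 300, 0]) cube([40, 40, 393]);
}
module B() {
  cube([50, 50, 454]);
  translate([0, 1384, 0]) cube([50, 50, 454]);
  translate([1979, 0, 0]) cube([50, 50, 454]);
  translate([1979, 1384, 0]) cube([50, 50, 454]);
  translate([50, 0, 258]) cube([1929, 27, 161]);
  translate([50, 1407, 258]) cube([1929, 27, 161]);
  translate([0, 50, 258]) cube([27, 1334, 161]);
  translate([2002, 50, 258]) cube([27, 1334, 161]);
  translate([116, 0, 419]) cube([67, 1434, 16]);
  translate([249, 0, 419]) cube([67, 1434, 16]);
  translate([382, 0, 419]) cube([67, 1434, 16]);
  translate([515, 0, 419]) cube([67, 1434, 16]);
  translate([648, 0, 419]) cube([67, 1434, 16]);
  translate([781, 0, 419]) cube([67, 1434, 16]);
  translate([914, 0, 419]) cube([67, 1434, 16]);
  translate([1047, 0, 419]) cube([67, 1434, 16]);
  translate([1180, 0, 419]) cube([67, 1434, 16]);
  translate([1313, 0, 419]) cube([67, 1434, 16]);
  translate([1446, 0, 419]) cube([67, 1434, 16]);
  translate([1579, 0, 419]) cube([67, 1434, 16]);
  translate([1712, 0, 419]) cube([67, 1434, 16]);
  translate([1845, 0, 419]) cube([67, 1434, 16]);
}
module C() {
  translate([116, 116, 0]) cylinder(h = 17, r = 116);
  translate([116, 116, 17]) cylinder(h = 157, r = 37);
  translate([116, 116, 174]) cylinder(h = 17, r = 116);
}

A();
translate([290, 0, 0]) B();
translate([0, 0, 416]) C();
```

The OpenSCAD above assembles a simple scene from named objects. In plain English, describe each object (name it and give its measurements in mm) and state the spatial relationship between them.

A is a four-legged stool. The seat is 290×340 mm, 23 mm thick, top at z = 416 mm. It stands on four square legs, each 40×40 mm in cross-section, from z = 0 to the seat underside, each flush with a corner of the seat.

B is a bed frame 2029 mm long (x) by 1434 mm wide (y). Four 50×50 mm corner posts, 454 mm tall, at the corners of the footprint. Four rails of 27 mm thickness and 161 mm height run between adjacent posts with their undersides at z = 258 mm, their outer faces flush with the outside of the frame (the two x-running rails run between the posts' inner faces; the two y-running rails run between the posts' inner faces). 14 slats, each 67 mm wide (x) and 16 mm thick, lie across the top of the two x-running rails, running the full 1434 mm width of the frame in y; the slats are evenly spaced along x between the inner faces of the end posts with equal gaps (rounded down to the nearest mm) at the −x end and between each pair — any rounding remainder accumulates at the +x end.

C is a spool: two coaxial disc flanges of radius 116 mm and thickness 17 mm, joined by a core cylinder of radius 37 mm and height 157 mm. The lower flange rests on z = 0 and the three cylinders share a vertical axis.

The bed frame is against the stool's +x side, with their −y faces flush. The spool is on top of the stool.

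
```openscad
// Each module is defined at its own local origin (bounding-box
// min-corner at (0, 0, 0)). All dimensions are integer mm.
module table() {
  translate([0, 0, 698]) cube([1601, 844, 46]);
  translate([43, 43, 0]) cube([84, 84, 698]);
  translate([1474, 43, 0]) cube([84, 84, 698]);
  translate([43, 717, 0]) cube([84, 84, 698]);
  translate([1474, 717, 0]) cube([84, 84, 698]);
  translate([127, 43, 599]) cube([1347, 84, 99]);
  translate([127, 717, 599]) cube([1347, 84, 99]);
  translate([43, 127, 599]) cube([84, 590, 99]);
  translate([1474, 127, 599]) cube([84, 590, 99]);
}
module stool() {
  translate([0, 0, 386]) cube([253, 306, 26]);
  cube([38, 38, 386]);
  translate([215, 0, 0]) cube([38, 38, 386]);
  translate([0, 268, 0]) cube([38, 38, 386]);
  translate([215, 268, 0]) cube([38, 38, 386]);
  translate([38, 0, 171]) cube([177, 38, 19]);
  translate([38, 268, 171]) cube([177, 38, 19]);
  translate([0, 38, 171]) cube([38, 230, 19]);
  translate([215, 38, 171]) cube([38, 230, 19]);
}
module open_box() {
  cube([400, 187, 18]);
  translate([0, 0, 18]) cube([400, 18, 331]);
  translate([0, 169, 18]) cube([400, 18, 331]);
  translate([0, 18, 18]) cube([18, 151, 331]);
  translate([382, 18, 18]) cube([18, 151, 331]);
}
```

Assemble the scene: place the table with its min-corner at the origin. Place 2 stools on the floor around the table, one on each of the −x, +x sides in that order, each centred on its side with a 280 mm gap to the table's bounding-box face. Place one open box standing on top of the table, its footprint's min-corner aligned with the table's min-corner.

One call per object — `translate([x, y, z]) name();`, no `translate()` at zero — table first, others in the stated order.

table();
translate([-533, 269, 0]) stool();
translate([1881, 269, 0]) stool();
translate([0, 0, 744]) open_box();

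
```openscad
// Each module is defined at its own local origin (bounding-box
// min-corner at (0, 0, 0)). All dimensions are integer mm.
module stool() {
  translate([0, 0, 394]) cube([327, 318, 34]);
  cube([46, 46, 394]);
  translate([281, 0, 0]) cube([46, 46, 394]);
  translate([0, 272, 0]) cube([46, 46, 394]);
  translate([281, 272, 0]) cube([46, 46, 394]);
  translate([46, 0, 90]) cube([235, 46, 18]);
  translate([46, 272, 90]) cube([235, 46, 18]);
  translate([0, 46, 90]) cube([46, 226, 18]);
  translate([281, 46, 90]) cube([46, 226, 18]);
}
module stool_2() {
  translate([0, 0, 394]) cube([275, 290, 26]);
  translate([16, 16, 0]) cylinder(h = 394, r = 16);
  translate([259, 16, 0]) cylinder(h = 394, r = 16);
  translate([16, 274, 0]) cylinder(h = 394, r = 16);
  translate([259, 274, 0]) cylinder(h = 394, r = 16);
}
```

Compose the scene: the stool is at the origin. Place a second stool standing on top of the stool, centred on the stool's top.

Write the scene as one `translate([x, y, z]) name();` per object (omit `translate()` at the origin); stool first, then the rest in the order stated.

stool();
translate([26, 14, 428]) stool_2();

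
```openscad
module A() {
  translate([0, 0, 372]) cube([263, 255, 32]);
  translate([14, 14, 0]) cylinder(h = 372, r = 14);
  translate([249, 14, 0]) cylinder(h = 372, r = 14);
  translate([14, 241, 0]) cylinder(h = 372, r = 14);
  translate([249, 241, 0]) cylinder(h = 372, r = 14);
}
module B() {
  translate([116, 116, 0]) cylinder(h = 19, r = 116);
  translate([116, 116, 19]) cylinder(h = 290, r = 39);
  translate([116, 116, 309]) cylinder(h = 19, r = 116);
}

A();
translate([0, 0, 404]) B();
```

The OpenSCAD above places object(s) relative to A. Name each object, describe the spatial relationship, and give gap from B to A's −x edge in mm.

A is a stool. B is a spool. The spool is on top of the stool. The gap from the spool to the stool's −x edge is 0 mm.

The spool's min-x is at 0; the stool's min-x is 0; gap = 0 mm.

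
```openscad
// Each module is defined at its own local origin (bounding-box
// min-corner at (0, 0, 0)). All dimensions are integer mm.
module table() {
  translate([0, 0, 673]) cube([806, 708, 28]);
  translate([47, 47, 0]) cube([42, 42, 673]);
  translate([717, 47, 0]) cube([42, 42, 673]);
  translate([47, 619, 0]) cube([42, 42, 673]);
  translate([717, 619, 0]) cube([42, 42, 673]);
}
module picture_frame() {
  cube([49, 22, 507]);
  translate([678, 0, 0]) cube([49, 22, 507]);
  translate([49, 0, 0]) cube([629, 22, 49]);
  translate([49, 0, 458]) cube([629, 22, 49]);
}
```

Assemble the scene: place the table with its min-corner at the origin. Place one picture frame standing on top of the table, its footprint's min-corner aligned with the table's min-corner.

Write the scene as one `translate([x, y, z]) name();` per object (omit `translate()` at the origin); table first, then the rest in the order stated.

table();
translate([0, 0, 701]) picture_frame();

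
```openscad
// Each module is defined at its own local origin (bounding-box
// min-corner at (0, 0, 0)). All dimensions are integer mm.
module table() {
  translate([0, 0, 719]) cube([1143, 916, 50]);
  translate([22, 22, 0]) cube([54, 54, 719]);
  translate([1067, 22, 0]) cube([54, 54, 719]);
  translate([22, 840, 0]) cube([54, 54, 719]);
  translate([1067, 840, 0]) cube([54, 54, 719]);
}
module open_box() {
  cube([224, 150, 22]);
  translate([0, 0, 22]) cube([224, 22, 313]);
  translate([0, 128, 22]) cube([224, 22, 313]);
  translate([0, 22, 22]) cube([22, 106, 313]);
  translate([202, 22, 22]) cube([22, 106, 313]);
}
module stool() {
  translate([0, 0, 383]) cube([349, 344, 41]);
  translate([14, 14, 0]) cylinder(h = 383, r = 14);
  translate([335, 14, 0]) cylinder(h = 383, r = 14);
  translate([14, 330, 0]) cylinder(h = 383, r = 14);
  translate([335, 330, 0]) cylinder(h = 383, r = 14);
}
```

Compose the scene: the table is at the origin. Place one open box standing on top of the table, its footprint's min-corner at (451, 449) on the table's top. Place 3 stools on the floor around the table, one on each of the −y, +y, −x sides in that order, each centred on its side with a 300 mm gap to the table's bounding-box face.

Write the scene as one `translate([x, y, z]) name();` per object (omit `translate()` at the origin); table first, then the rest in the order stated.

table();
translate([451, 449, 769]) open_box();
translate([397, -644, 0]) stool();
translate([397, 1216, 0]) stool();
translate([-649, 286, 0]) stool();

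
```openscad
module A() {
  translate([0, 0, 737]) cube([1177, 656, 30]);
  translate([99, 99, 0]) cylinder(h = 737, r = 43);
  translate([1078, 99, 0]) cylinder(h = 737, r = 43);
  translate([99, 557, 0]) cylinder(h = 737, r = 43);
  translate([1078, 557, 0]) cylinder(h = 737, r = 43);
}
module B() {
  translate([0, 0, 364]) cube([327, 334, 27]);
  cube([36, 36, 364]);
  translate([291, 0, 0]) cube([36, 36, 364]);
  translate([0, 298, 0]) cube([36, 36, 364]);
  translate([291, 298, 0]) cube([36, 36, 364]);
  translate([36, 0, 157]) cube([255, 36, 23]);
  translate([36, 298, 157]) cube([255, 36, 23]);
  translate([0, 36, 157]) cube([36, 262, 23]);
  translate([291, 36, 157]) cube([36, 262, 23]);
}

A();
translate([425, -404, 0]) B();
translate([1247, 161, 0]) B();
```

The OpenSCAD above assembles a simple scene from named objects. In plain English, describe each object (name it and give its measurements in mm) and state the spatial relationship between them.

A is a table with a 1177×656 mm rectangular top, 30 mm thick, top surface at z = 767 mm, supported by four round legs of 86 mm diameter, each leg's bounding box inset 56 mm from the nearest pair of top edges, running from the floor.

B is a simple wooden stool: a rectangular seat 327 mm (x) by 334 mm (y), 27 mm thick, top face at z = 391 mm, on four square legs, each 36×36 mm in cross-section. The legs rest on z = 0, each flush with a corner of the seat. Four stretchers, 36 mm wide and 23 mm tall, connect adjacent legs with their undersides at z = 157 mm, each running between the inner faces of the legs it joins and aligned with the legs' outer faces on the other axis.

Two stools sit around the table at the −y, +x sides.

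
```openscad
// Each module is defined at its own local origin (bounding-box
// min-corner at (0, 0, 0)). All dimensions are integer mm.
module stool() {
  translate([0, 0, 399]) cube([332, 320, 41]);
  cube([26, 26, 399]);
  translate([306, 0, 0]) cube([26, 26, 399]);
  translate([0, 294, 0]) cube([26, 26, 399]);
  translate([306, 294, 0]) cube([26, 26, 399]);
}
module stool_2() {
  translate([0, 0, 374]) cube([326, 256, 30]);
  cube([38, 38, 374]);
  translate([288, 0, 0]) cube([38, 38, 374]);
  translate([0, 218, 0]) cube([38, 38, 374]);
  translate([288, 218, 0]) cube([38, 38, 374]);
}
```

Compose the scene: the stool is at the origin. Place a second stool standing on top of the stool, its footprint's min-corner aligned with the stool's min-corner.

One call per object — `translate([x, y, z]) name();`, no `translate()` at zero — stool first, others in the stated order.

stool();
translate([0, 0, 440]) stool_2();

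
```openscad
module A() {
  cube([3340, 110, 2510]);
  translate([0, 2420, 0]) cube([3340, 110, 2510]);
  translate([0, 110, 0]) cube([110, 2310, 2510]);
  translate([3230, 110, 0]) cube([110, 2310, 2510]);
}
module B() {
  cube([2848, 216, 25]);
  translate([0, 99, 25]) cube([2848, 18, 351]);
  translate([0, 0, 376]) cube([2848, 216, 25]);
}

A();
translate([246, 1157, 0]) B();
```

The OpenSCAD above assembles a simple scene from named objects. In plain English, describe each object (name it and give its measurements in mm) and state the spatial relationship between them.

A is the wall frame of a small rectangular building: four walls, each 2510 mm tall and 110 mm thick, enclosing a footprint 3340 mm (x) by 2530 mm (y) outside-to-outside, with no floor or roof. The front and back walls (the −y and +y sides) span the full width; the two side walls fit between them.

B is an I-beam lying along x, 2848 mm long. Overall section height 401 mm. Two flanges 216 mm wide (y) and 25 mm thick, one on the floor and one at the top; a web 18 mm thick runs between them, centred on the flange width.

The I-beam sits inside the house frame, centred.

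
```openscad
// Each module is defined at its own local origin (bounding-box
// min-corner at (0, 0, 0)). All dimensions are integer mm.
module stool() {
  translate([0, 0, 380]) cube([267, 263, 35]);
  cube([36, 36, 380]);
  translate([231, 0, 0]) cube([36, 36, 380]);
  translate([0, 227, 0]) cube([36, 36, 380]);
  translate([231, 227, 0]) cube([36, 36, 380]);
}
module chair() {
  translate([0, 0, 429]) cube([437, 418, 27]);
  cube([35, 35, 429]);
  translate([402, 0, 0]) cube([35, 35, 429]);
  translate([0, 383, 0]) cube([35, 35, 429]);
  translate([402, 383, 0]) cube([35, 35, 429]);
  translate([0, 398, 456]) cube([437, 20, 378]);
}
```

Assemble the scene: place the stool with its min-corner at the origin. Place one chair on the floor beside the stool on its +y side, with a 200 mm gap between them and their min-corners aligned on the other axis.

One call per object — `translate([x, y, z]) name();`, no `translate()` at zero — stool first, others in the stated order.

stool();
translate([0, 463, 0]) chair();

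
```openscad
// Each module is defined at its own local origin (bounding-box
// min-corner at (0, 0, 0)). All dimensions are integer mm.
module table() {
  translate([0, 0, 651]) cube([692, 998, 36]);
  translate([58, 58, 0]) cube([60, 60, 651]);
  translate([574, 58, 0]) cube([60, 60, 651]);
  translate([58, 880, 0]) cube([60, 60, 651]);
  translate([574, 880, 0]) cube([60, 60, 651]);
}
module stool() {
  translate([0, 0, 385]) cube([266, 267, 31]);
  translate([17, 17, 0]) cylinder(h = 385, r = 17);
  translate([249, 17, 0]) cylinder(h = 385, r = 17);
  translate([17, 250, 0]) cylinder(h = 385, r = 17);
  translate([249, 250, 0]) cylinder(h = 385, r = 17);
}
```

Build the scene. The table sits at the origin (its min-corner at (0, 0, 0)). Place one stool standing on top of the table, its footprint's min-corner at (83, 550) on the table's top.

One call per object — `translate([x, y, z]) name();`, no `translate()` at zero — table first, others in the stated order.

table();
translate([83, 550, 687]) stool();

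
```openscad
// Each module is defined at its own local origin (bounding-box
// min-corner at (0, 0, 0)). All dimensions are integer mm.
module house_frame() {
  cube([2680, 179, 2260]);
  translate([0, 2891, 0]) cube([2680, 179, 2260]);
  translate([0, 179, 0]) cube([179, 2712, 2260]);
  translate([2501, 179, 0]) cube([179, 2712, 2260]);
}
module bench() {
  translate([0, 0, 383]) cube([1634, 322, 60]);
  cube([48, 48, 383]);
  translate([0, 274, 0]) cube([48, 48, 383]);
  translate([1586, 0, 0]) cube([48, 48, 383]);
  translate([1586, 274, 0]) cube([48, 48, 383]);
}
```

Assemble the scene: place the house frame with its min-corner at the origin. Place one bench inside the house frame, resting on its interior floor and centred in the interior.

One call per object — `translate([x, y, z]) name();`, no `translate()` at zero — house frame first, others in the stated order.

house_frame();
translate([523, 1374, 0]) bench();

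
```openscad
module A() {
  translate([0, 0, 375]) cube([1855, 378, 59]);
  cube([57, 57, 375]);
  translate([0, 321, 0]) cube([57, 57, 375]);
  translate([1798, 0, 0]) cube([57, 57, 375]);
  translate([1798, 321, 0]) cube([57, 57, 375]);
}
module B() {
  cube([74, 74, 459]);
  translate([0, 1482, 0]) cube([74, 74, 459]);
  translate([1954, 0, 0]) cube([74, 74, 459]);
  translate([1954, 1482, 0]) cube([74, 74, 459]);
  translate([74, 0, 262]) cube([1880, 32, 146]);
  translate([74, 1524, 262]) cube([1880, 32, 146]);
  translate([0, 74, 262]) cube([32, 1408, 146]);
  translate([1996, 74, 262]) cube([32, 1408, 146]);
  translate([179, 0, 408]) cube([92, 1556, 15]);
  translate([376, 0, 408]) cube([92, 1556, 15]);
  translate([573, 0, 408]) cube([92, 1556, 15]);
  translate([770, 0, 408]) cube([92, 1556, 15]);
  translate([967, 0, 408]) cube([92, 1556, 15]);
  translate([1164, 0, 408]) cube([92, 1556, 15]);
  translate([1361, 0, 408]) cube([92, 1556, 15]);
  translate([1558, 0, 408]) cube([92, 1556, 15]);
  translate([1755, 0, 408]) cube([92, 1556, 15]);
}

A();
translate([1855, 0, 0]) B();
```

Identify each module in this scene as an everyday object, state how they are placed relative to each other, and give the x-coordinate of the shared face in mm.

A is a bench. B is a bed frame. The bed frame is against the bench's +x side, with their −y faces flush. The x-coordinate of the shared face is 1855 mm.

The bench's +x face and the bed frame's −x face are both at x = 1855 mm.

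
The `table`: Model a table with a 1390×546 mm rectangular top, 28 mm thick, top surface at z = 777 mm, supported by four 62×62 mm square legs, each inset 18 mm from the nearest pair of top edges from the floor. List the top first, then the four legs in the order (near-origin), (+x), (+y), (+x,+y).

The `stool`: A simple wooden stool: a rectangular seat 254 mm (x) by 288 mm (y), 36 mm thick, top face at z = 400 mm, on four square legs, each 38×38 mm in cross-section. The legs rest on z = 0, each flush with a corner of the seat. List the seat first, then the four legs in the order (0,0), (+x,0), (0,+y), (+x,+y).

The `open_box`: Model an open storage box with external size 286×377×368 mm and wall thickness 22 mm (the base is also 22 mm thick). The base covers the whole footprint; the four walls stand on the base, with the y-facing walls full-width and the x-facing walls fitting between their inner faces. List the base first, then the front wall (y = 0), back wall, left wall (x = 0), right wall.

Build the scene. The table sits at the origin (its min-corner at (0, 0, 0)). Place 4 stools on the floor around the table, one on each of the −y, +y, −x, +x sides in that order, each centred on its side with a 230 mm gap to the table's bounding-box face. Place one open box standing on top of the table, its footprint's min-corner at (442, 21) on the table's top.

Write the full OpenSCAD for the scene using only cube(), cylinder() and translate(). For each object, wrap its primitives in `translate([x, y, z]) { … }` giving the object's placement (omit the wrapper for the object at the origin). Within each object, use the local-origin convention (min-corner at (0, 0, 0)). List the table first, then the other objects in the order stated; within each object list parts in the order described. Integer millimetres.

translate([0, 0, 749]) cube([1390, 546, 28]);
translate([18, 18, 0]) cube([62, 62, 749]);
translate([1310, 18, 0]) cube([62, 62, 749]);
translate([18, 466, 0]) cube([62, 62, 749]);
translate([1310, 466, 0]) cube([62, 62, 749]);
translate([568, -518, 0]) {
  translate([0, 0, 364]) cube([254, 288, 36]);
  cube([38, 38, 364]);
  translate([216, 0, 0]) cube([38, 38, 364]);
  translate([0, 250, 0]) cube([38, 38, 364]);
  translate([216, 250, 0]) cube([38, 38, 364]);
}
translate([568, 776, 0]) {
  translate([0, 0, 364]) cube([254, 288, 36]);
  cube([38, 38, 364]);
  translate([216, 0, 0]) cube([38, 38, 364]);
  translate([0, 250, 0]) cube([38, 38, 364]);
  translate([216, 250, 0]) cube([38, 38, 364]);
}
translate([-484, 129, 0]) {
  translate([0, 0, 364]) cube([254, 288, 36]);
  cube([38, 38, 364]);
  translate([216, 0, 0]) cube([38, 38, 364]);
  translate([0, 250, 0]) cube([38, 38, 364]);
  translate([216, 250, 0]) cube([38, 38, 364]);
}
translate([1620, 129, 0]) {
  translate([0, 0, 364]) cube([254, 288, 36]);
  cube([38, 38, 364]);
  translate([216, 0, 0]) cube([38, 38, 364]);
  translate([0, 250, 0]) cube([38, 38, 364]);
  translate([216, 250, 0]) cube([38, 38, 364]);
}
translate([442, 21, 777]) {
  cube([286, 377, 22]);
  translate([0, 0, 22]) cube([286, 22, 346]);
  translate([0, 355, 22]) cube([286, 22, 346]);
  translate([0, 22, 22]) cube([22, 333, 346]);
  translate([264, 22, 22]) cube([22, 333, 346]);
}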